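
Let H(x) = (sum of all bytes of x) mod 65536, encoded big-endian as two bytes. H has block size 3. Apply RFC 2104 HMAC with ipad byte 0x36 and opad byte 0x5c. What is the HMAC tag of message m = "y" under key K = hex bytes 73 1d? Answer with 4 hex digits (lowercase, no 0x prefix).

00ec

Key hex bytes 73 1d is 2 bytes ≤ B = 3; zero-pad to 3 bytes: K' = 73 1d 00.
K' ⊕ ipad = 45 2b 36.  K' ⊕ opad = 2f 41 5c.
Inner input = (K'⊕ipad) ∥ m = 45 2b 36 ∥ 79.
Inner hash: sum = 69+43+54+121 = 287 → 01 1f.
Outer input = (K'⊕opad) ∥ inner = 2f 41 5c ∥ 01 1f.
Outer hash (tag): sum = 47+65+92+1+31 = 236 → 00 ec.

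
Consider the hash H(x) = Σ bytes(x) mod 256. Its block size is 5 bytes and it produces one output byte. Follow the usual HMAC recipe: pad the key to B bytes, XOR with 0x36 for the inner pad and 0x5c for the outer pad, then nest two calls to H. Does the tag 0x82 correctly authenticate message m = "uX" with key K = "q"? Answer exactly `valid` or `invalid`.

invalid

Key "q" = 71 is 1 byte ≤ B = 5; zero-pad to 5 bytes: K' = 71 00 00 00 00.
K' ⊕ ipad = 47 36 36 36 36; K' ⊕ opad = 2d 5c 5c 5c 5c.
Inner hash: sum = 71+54+54+54+54+117+88 = 492; mod 256 = 236 → ec.
Outer hash (recomputed tag): sum = 45+92+92+92+92+236 = 649; mod 256 = 137 → 89.
Recomputed tag = 89; claimed = 82 → mismatch.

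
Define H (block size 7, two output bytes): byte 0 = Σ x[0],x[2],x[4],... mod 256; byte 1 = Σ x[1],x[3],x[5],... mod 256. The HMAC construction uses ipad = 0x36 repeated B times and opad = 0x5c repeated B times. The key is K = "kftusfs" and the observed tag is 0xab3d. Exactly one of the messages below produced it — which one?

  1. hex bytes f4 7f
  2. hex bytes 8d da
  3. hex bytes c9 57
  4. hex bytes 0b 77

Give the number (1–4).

Key "kftusfs" = 6b 66 74 75 73 66 73 is exactly B = 7 bytes: K' = 6b 66 74 75 73 66 73.
K' ⊕ ipad = 5d 50 42 43 45 50 45; K' ⊕ opad = 37 3a 28 29 2f 3a 2f.
m1: inner = H(5d 50 42 43 45 50 45 f4 7f) = a8 d7; tag = H(37 3a 28 29 2f 3a 2f a8 d7) = 9445
m2: inner = H(5d 50 42 43 45 50 45 8d da) = 03 70; tag = H(37 3a 28 29 2f 3a 2f 03 70) = 2da0
m3: inner = H(5d 50 42 43 45 50 45 c9 57) = 80 ac; tag = H(37 3a 28 29 2f 3a 2f 80 ac) = 691d
m4: inner = H(5d 50 42 43 45 50 45 0b 77) = a0 ee; tag = H(37 3a 28 29 2f 3a 2f a0 ee) = ab3d ← matches

4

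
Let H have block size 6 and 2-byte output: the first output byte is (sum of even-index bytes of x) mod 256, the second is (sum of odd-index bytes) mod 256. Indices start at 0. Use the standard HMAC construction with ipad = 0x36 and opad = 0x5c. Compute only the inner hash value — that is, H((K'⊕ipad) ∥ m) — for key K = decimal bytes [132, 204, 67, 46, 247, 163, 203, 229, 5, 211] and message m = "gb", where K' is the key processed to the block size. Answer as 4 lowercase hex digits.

8b31

Key decimal bytes [132, 204, 67, 46, 247, 163, 203, 229, 5, 211] = 84 cc 43 2e f7 a3 cb e5 05 d3 is 10 bytes > B = 6, so hash it first: H(key) = 8e 55, then zero-pad to 6 bytes: K' = 8e 55 00 00 00 00.
K' ⊕ ipad = b8 63 36 36 36 36.
Inner input = b8 63 36 36 36 36 ∥ 67 62.
Inner hash: even-index sum = 395 mod 256 = 139; odd-index sum = 305 mod 256 = 49 → 8b 31.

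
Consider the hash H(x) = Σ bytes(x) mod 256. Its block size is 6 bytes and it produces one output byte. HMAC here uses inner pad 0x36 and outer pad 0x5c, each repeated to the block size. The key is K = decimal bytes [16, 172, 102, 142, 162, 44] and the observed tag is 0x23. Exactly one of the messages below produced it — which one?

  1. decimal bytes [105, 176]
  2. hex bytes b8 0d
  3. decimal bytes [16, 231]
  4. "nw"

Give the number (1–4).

3

Key decimal bytes [16, 172, 102, 142, 162, 44] = 10 ac 66 8e a2 2c is exactly B = 6 bytes: K' = 10 ac 66 8e a2 2c.
K' ⊕ ipad = 26 9a 50 b8 94 1a; K' ⊕ opad = 4c f0 3a d2 fe 70.
m1: inner = H(26 9a 50 b8 94 1a 69 b0) = 8f; tag = H(4c f0 3a d2 fe 70 8f) = 45
m2: inner = H(26 9a 50 b8 94 1a b8 0d) = 3b; tag = H(4c f0 3a d2 fe 70 3b) = f1
m3: inner = H(26 9a 50 b8 94 1a 10 e7) = 6d; tag = H(4c f0 3a d2 fe 70 6d) = 23 ← matches
m4: inner = H(26 9a 50 b8 94 1a 6e 77) = 5b; tag = H(4c f0 3a d2 fe 70 5b) = 11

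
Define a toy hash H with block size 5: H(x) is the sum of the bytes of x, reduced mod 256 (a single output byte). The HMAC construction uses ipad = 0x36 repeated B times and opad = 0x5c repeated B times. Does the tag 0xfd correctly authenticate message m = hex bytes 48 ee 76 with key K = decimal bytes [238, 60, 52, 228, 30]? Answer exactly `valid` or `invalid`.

Key decimal bytes [238, 60, 52, 228, 30] = ee 3c 34 e4 1e is exactly B = 5 bytes: K' = ee 3c 34 e4 1e.
K' ⊕ ipad = d8 0a 02 d2 28; K' ⊕ opad = b2 60 68 b8 42.
Inner hash: sum = 216+10+2+210+40+72+238+118 = 906; mod 256 = 138 → 8a.
Outer hash (recomputed tag): sum = 178+96+104+184+66+138 = 766; mod 256 = 254 → fe.
Recomputed tag = fe; claimed = fd → mismatch.

invalid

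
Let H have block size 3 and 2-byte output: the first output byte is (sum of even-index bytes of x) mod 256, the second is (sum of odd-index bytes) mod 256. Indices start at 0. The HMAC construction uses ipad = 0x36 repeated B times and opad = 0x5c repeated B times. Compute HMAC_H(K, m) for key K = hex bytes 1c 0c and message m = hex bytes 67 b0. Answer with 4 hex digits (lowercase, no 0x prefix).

3d60

Key hex bytes 1c 0c is 2 bytes ≤ B = 3; zero-pad to 3 bytes: K' = 1c 0c 00.
K' ⊕ ipad = 2a 3a 36.  K' ⊕ opad = 40 50 5c.
Inner input = (K'⊕ipad) ∥ m = 2a 3a 36 ∥ 67 b0.
Inner hash: even-index sum = 272 mod 256 = 16; odd-index sum = 161 mod 256 = 161 → 10 a1.
Outer input = (K'⊕opad) ∥ inner = 40 50 5c ∥ 10 a1.
Outer hash (tag): even-index sum = 317 mod 256 = 61; odd-index sum = 96 mod 256 = 96 → 3d 60.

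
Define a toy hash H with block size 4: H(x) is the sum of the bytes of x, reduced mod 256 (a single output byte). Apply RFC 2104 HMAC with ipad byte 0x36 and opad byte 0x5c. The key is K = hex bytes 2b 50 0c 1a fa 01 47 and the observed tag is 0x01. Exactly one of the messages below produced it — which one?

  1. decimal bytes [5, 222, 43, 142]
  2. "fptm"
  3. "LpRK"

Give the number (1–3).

Key hex bytes 2b 50 0c 1a fa 01 47 is 7 bytes > B = 4, so hash it first: H(key) = e3, then zero-pad to 4 bytes: K' = e3 00 00 00.
K' ⊕ ipad = d5 36 36 36; K' ⊕ opad = bf 5c 5c 5c.
m1: inner = H(d5 36 36 36 05 de 2b 8e) = 13; tag = H(bf 5c 5c 5c 13) = e6
m2: inner = H(d5 36 36 36 66 70 74 6d) = 2e; tag = H(bf 5c 5c 5c 2e) = 01 ← matches
m3: inner = H(d5 36 36 36 4c 70 52 4b) = d0; tag = H(bf 5c 5c 5c d0) = a3

2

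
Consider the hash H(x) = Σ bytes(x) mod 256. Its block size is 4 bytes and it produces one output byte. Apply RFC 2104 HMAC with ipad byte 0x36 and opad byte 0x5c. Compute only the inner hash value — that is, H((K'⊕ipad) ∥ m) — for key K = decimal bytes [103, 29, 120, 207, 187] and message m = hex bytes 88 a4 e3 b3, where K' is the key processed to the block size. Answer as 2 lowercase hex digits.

14

Key decimal bytes [103, 29, 120, 207, 187] = 67 1d 78 cf bb is 5 bytes > B = 4, so hash it first: H(key) = 86, then zero-pad to 4 bytes: K' = 86 00 00 00.
K' ⊕ ipad = b0 36 36 36.
Inner input = b0 36 36 36 ∥ 88 a4 e3 b3.
Inner hash: sum = 176+54+54+54+136+164+227+179 = 1044; mod 256 = 20 → 14.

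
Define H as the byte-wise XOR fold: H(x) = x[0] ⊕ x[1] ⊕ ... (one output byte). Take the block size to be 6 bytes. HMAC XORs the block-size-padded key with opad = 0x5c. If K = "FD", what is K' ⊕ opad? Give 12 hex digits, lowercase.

1a185c5c5c5c

Key "FD" = 46 44 is 2 bytes ≤ B = 6; zero-pad to 6 bytes: K' = 46 44 00 00 00 00.
XOR each byte with 0x5c: 46⊕5c=1a, 44⊕5c=18, 00⊕5c=5c, 00⊕5c=5c, 00⊕5c=5c, 00⊕5c=5c.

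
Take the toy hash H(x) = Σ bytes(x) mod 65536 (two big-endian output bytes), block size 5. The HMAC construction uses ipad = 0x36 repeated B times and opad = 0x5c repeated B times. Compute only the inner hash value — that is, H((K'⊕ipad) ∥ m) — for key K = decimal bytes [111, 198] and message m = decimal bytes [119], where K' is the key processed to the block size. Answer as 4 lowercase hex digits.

0262

Key decimal bytes [111, 198] = 6f c6 is 2 bytes ≤ B = 5; zero-pad to 5 bytes: K' = 6f c6 00 00 00.
K' ⊕ ipad = 59 f0 36 36 36.
Inner input = 59 f0 36 36 36 ∥ 77.
Inner hash: sum = 89+240+54+54+54+119 = 610 → 02 62.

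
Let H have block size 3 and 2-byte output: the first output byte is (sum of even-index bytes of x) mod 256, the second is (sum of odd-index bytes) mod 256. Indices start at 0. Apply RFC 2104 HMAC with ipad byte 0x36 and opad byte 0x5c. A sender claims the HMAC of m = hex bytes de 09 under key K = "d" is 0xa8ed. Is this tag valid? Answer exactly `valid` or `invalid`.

valid

Key "d" = 64 is 1 byte ≤ B = 3; zero-pad to 3 bytes: K' = 64 00 00.
K' ⊕ ipad = 52 36 36; K' ⊕ opad = 38 5c 5c.
Inner hash: even-index sum = 145 mod 256 = 145; odd-index sum = 276 mod 256 = 20 → 91 14.
Outer hash (recomputed tag): even-index sum = 168 mod 256 = 168; odd-index sum = 237 mod 256 = 237 → a8 ed.
Recomputed tag = a8ed; claimed = a8ed → match.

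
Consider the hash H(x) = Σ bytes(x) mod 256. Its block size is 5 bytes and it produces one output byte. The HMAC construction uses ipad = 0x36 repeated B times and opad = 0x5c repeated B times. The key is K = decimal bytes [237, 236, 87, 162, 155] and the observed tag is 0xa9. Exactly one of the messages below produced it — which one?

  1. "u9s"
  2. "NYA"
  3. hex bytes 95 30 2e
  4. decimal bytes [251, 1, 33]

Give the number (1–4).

1

Key decimal bytes [237, 236, 87, 162, 155] = ed ec 57 a2 9b is exactly B = 5 bytes: K' = ed ec 57 a2 9b.
K' ⊕ ipad = db da 61 94 ad; K' ⊕ opad = b1 b0 0b fe c7.
m1: inner = H(db da 61 94 ad 75 39 73) = 78; tag = H(b1 b0 0b fe c7 78) = a9 ← matches
m2: inner = H(db da 61 94 ad 4e 59 41) = 3f; tag = H(b1 b0 0b fe c7 3f) = 70
m3: inner = H(db da 61 94 ad 95 30 2e) = 4a; tag = H(b1 b0 0b fe c7 4a) = 7b
m4: inner = H(db da 61 94 ad fb 01 21) = 74; tag = H(b1 b0 0b fe c7 74) = a5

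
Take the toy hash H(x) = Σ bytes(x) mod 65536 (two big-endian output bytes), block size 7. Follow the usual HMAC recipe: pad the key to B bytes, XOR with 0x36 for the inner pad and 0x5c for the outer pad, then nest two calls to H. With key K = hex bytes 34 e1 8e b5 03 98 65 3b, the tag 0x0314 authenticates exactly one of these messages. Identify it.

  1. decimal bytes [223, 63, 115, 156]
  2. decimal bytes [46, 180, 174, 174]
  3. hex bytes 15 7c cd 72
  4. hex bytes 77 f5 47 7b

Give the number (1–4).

Key hex bytes 34 e1 8e b5 03 98 65 3b is 8 bytes > B = 7, so hash it first: H(key) = 03 93, then zero-pad to 7 bytes: K' = 03 93 00 00 00 00 00.
K' ⊕ ipad = 35 a5 36 36 36 36 36; K' ⊕ opad = 5f cf 5c 5c 5c 5c 5c.
m1: inner = H(35 a5 36 36 36 36 36 df 3f 73 9c) = 04 15; tag = H(5f cf 5c 5c 5c 5c 5c 04 15) = 0313
m2: inner = H(35 a5 36 36 36 36 36 2e b4 ae ae) = 04 26; tag = H(5f cf 5c 5c 5c 5c 5c 04 26) = 0324
m3: inner = H(35 a5 36 36 36 36 36 15 7c cd 72) = 03 b8; tag = H(5f cf 5c 5c 5c 5c 5c 03 b8) = 03b5
m4: inner = H(35 a5 36 36 36 36 36 77 f5 47 7b) = 04 16; tag = H(5f cf 5c 5c 5c 5c 5c 04 16) = 0314 ← matches

4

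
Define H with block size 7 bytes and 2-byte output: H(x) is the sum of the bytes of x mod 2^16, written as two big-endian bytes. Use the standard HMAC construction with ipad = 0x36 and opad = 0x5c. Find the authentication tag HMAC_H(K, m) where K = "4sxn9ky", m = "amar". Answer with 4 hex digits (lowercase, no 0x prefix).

Key "4sxn9ky" = 34 73 78 6e 39 6b 79 is exactly B = 7 bytes: K' = 34 73 78 6e 39 6b 79.
K' ⊕ ipad = 02 45 4e 58 0f 5d 4f.  K' ⊕ opad = 68 2f 24 32 65 37 25.
Inner input = (K'⊕ipad) ∥ m = 02 45 4e 58 0f 5d 4f ∥ 61 6d 61 72.
Inner hash: sum = 2+69+78+88+15+93+79+97+109+97+114 = 841 → 03 49.
Outer input = (K'⊕opad) ∥ inner = 68 2f 24 32 65 37 25 ∥ 03 49.
Outer hash (tag): sum = 104+47+36+50+101+55+37+3+73 = 506 → 01 fa.

01fa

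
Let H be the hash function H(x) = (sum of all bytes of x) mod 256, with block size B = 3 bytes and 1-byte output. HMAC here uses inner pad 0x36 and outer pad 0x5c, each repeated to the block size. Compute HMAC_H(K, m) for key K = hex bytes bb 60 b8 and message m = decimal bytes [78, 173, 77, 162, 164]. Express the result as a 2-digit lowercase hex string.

06

Key hex bytes bb 60 b8 is exactly B = 3 bytes: K' = bb 60 b8.
K' ⊕ ipad = 8d 56 8e.  K' ⊕ opad = e7 3c e4.
Inner input = (K'⊕ipad) ∥ m = 8d 56 8e ∥ 4e ad 4d a2 a4.
Inner hash: sum = 141+86+142+78+173+77+162+164 = 1023; mod 256 = 255 → ff.
Outer input = (K'⊕opad) ∥ inner = e7 3c e4 ∥ ff.
Outer hash (tag): sum = 231+60+228+255 = 774; mod 256 = 6 → 06.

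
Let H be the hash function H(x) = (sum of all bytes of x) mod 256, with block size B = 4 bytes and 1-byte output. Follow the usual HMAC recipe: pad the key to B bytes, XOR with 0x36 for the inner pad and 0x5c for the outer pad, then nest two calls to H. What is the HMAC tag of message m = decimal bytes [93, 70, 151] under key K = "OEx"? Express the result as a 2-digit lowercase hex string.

Key "OEx" = 4f 45 78 is 3 bytes ≤ B = 4; zero-pad to 4 bytes: K' = 4f 45 78 00.
K' ⊕ ipad = 79 73 4e 36.  K' ⊕ opad = 13 19 24 5c.
Inner input = (K'⊕ipad) ∥ m = 79 73 4e 36 ∥ 5d 46 97.
Inner hash: sum = 121+115+78+54+93+70+151 = 682; mod 256 = 170 → aa.
Outer input = (K'⊕opad) ∥ inner = 13 19 24 5c ∥ aa.
Outer hash (tag): sum = 19+25+36+92+170 = 342; mod 256 = 86 → 56.

56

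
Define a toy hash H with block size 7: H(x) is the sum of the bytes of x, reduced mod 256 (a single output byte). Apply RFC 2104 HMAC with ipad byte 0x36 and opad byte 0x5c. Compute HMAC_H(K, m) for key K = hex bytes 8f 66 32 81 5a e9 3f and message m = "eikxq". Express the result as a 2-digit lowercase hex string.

Key hex bytes 8f 66 32 81 5a e9 3f is exactly B = 7 bytes: K' = 8f 66 32 81 5a e9 3f.
K' ⊕ ipad = b9 50 04 b7 6c df 09.  K' ⊕ opad = d3 3a 6e dd 06 b5 63.
Inner input = (K'⊕ipad) ∥ m = b9 50 04 b7 6c df 09 ∥ 65 69 6b 78 71.
Inner hash: sum = 185+80+4+183+108+223+9+101+105+107+120+113 = 1338; mod 256 = 58 → 3a.
Outer input = (K'⊕opad) ∥ inner = d3 3a 6e dd 06 b5 63 ∥ 3a.
Outer hash (tag): sum = 211+58+110+221+6+181+99+58 = 944; mod 256 = 176 → b0.

b0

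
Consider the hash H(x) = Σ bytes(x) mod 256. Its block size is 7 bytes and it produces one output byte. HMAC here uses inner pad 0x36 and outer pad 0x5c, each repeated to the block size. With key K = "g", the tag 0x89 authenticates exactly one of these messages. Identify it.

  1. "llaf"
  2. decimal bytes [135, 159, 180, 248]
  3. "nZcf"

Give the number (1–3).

3

Key "g" = 67 is 1 byte ≤ B = 7; zero-pad to 7 bytes: K' = 67 00 00 00 00 00 00.
K' ⊕ ipad = 51 36 36 36 36 36 36; K' ⊕ opad = 3b 5c 5c 5c 5c 5c 5c.
m1: inner = H(51 36 36 36 36 36 36 6c 6c 61 66) = 34; tag = H(3b 5c 5c 5c 5c 5c 5c 34) = 97
m2: inner = H(51 36 36 36 36 36 36 87 9f b4 f8) = 67; tag = H(3b 5c 5c 5c 5c 5c 5c 67) = ca
m3: inner = H(51 36 36 36 36 36 36 6e 5a 63 66) = 26; tag = H(3b 5c 5c 5c 5c 5c 5c 26) = 89 ← matches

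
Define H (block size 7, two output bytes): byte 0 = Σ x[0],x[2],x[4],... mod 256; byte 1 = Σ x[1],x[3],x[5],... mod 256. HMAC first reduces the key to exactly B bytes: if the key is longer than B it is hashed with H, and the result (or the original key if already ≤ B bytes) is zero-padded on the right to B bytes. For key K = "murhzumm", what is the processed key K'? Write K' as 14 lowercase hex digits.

c6bf0000000000

|K| = 8 > B = 7, so first hash the key.
H(K): even-index sum = 454 mod 256 = 198; odd-index sum = 447 mod 256 = 191 → c6 bf.
Zero-pad H(K) = c6 bf to 7 bytes: K' = c6 bf 00 00 00 00 00.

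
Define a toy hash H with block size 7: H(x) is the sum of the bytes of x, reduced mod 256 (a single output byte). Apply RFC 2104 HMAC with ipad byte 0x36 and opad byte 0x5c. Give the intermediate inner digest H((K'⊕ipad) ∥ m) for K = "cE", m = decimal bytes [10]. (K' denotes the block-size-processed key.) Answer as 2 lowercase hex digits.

Key "cE" = 63 45 is 2 bytes ≤ B = 7; zero-pad to 7 bytes: K' = 63 45 00 00 00 00 00.
K' ⊕ ipad = 55 73 36 36 36 36 36.
Inner input = 55 73 36 36 36 36 36 ∥ 0a.
Inner hash: sum = 85+115+54+54+54+54+54+10 = 480; mod 256 = 224 → e0.

e0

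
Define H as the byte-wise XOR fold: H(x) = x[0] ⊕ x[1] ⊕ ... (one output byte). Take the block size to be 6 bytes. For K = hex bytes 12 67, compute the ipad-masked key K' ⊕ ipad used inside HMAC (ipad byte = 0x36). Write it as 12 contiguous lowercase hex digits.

Key hex bytes 12 67 is 2 bytes ≤ B = 6; zero-pad to 6 bytes: K' = 12 67 00 00 00 00.
XOR each byte with 0x36: 12⊕36=24, 67⊕36=51, 00⊕36=36, 00⊕36=36, 00⊕36=36, 00⊕36=36.

245136363636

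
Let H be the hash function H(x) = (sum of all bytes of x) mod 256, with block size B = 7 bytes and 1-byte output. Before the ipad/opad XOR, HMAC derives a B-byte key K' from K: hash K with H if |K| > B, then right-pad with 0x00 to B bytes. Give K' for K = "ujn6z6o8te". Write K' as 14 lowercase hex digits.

b3000000000000

|K| = 10 > B = 7, so first hash the key.
H(K): sum = 117+106+110+54+122+54+111+56+116+101 = 947; mod 256 = 179 → b3.
Zero-pad H(K) = b3 to 7 bytes: K' = b3 00 00 00 00 00 00.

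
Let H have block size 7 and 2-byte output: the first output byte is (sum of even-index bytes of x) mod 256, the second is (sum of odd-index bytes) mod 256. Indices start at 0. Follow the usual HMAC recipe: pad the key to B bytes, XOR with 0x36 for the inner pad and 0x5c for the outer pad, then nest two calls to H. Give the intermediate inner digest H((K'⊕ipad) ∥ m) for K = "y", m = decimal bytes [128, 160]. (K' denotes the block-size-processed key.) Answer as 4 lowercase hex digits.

Key "y" = 79 is 1 byte ≤ B = 7; zero-pad to 7 bytes: K' = 79 00 00 00 00 00 00.
K' ⊕ ipad = 4f 36 36 36 36 36 36.
Inner input = 4f 36 36 36 36 36 36 ∥ 80 a0.
Inner hash: even-index sum = 401 mod 256 = 145; odd-index sum = 290 mod 256 = 34 → 91 22.

9122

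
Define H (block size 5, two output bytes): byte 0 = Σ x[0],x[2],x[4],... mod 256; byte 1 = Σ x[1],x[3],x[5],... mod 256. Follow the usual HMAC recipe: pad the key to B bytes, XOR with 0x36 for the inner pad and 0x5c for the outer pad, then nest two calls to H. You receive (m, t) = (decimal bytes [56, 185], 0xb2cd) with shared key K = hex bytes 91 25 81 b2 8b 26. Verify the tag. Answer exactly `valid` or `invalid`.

Key hex bytes 91 25 81 b2 8b 26 is 6 bytes > B = 5, so hash it first: H(key) = 9d fd, then zero-pad to 5 bytes: K' = 9d fd 00 00 00.
K' ⊕ ipad = ab cb 36 36 36; K' ⊕ opad = c1 a1 5c 5c 5c.
Inner hash: even-index sum = 464 mod 256 = 208; odd-index sum = 313 mod 256 = 57 → d0 39.
Outer hash (recomputed tag): even-index sum = 434 mod 256 = 178; odd-index sum = 461 mod 256 = 205 → b2 cd.
Recomputed tag = b2cd; claimed = b2cd → match.

valid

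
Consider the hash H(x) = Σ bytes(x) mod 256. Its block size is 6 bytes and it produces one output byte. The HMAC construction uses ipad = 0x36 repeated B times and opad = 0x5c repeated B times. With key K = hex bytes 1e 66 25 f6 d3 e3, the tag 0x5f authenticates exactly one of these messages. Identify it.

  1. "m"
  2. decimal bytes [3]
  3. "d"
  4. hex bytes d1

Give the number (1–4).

1

Key hex bytes 1e 66 25 f6 d3 e3 is exactly B = 6 bytes: K' = 1e 66 25 f6 d3 e3.
K' ⊕ ipad = 28 50 13 c0 e5 d5; K' ⊕ opad = 42 3a 79 aa 8f bf.
m1: inner = H(28 50 13 c0 e5 d5 6d) = 72; tag = H(42 3a 79 aa 8f bf 72) = 5f ← matches
m2: inner = H(28 50 13 c0 e5 d5 03) = 08; tag = H(42 3a 79 aa 8f bf 08) = f5
m3: inner = H(28 50 13 c0 e5 d5 64) = 69; tag = H(42 3a 79 aa 8f bf 69) = 56
m4: inner = H(28 50 13 c0 e5 d5 d1) = d6; tag = H(42 3a 79 aa 8f bf d6) = c3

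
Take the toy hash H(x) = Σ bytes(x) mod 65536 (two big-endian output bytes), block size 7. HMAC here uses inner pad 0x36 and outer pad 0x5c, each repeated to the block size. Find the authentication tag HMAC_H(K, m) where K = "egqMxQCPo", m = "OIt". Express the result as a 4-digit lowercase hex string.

Key "egqMxQCPo" = 65 67 71 4d 78 51 43 50 6f is 9 bytes > B = 7, so hash it first: H(key) = 03 55, then zero-pad to 7 bytes: K' = 03 55 00 00 00 00 00.
K' ⊕ ipad = 35 63 36 36 36 36 36.  K' ⊕ opad = 5f 09 5c 5c 5c 5c 5c.
Inner input = (K'⊕ipad) ∥ m = 35 63 36 36 36 36 36 ∥ 4f 49 74.
Inner hash: sum = 53+99+54+54+54+54+54+79+73+116 = 690 → 02 b2.
Outer input = (K'⊕opad) ∥ inner = 5f 09 5c 5c 5c 5c 5c ∥ 02 b2.
Outer hash (tag): sum = 95+9+92+92+92+92+92+2+178 = 744 → 02 e8.

02e8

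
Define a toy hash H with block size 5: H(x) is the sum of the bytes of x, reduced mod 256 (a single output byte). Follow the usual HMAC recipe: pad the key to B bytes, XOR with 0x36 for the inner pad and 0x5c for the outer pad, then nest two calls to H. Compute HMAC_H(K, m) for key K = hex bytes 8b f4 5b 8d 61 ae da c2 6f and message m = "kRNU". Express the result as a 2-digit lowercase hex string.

3c

Key hex bytes 8b f4 5b 8d 61 ae da c2 6f is 9 bytes > B = 5, so hash it first: H(key) = 81, then zero-pad to 5 bytes: K' = 81 00 00 00 00.
K' ⊕ ipad = b7 36 36 36 36.  K' ⊕ opad = dd 5c 5c 5c 5c.
Inner input = (K'⊕ipad) ∥ m = b7 36 36 36 36 ∥ 6b 52 4e 55.
Inner hash: sum = 183+54+54+54+54+107+82+78+85 = 751; mod 256 = 239 → ef.
Outer input = (K'⊕opad) ∥ inner = dd 5c 5c 5c 5c ∥ ef.
Outer hash (tag): sum = 221+92+92+92+92+239 = 828; mod 256 = 60 → 3c.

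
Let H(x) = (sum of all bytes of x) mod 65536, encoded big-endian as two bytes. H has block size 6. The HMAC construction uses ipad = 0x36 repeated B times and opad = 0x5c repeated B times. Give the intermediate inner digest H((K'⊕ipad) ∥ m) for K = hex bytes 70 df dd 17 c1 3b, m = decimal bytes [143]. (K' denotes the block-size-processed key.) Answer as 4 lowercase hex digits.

Key hex bytes 70 df dd 17 c1 3b is exactly B = 6 bytes: K' = 70 df dd 17 c1 3b.
K' ⊕ ipad = 46 e9 eb 21 f7 0d.
Inner input = 46 e9 eb 21 f7 0d ∥ 8f.
Inner hash: sum = 70+233+235+33+247+13+143 = 974 → 03 ce.

03ce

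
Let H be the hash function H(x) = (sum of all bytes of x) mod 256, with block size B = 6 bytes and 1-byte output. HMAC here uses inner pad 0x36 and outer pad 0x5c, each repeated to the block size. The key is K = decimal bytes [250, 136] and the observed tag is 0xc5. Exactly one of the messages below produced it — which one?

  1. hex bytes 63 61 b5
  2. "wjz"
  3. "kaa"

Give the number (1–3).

Key decimal bytes [250, 136] = fa 88 is 2 bytes ≤ B = 6; zero-pad to 6 bytes: K' = fa 88 00 00 00 00.
K' ⊕ ipad = cc be 36 36 36 36; K' ⊕ opad = a6 d4 5c 5c 5c 5c.
m1: inner = H(cc be 36 36 36 36 63 61 b5) = db; tag = H(a6 d4 5c 5c 5c 5c db) = c5 ← matches
m2: inner = H(cc be 36 36 36 36 77 6a 7a) = bd; tag = H(a6 d4 5c 5c 5c 5c bd) = a7
m3: inner = H(cc be 36 36 36 36 6b 61 61) = 8f; tag = H(a6 d4 5c 5c 5c 5c 8f) = 79

1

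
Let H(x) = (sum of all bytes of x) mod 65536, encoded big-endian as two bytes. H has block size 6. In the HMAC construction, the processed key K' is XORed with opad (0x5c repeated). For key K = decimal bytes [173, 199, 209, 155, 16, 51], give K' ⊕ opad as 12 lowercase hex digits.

f19b8dc74c6f

Key decimal bytes [173, 199, 209, 155, 16, 51] = ad c7 d1 9b 10 33 is exactly B = 6 bytes: K' = ad c7 d1 9b 10 33.
XOR each byte with 0x5c: ad⊕5c=f1, c7⊕5c=9b, d1⊕5c=8d, 9b⊕5c=c7, 10⊕5c=4c, 33⊕5c=6f.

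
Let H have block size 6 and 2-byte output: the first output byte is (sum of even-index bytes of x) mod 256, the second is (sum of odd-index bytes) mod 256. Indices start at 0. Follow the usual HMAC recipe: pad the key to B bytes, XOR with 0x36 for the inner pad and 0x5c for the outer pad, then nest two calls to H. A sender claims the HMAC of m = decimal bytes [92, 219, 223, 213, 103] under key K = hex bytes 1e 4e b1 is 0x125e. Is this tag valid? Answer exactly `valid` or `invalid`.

Key hex bytes 1e 4e b1 is 3 bytes ≤ B = 6; zero-pad to 6 bytes: K' = 1e 4e b1 00 00 00.
K' ⊕ ipad = 28 78 87 36 36 36; K' ⊕ opad = 42 12 ed 5c 5c 5c.
Inner hash: even-index sum = 647 mod 256 = 135; odd-index sum = 660 mod 256 = 148 → 87 94.
Outer hash (recomputed tag): even-index sum = 530 mod 256 = 18; odd-index sum = 350 mod 256 = 94 → 12 5e.
Recomputed tag = 125e; claimed = 125e → match.

valid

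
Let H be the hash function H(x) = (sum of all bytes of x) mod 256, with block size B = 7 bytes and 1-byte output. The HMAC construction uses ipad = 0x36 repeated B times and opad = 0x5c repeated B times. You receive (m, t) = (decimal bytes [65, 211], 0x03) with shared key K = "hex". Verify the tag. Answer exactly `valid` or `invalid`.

Key "hex" = 68 65 78 is 3 bytes ≤ B = 7; zero-pad to 7 bytes: K' = 68 65 78 00 00 00 00.
K' ⊕ ipad = 5e 53 4e 36 36 36 36; K' ⊕ opad = 34 39 24 5c 5c 5c 5c.
Inner hash: sum = 94+83+78+54+54+54+54+65+211 = 747; mod 256 = 235 → eb.
Outer hash (recomputed tag): sum = 52+57+36+92+92+92+92+235 = 748; mod 256 = 236 → ec.
Recomputed tag = ec; claimed = 03 → mismatch.

invalid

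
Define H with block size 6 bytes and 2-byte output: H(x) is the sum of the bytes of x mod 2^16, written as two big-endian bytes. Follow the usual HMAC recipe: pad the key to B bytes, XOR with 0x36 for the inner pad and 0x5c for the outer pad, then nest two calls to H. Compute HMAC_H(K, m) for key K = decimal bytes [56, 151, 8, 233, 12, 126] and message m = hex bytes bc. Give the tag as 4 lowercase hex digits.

02b7

Key decimal bytes [56, 151, 8, 233, 12, 126] = 38 97 08 e9 0c 7e is exactly B = 6 bytes: K' = 38 97 08 e9 0c 7e.
K' ⊕ ipad = 0e a1 3e df 3a 48.  K' ⊕ opad = 64 cb 54 b5 50 22.
Inner input = (K'⊕ipad) ∥ m = 0e a1 3e df 3a 48 ∥ bc.
Inner hash: sum = 14+161+62+223+58+72+188 = 778 → 03 0a.
Outer input = (K'⊕opad) ∥ inner = 64 cb 54 b5 50 22 ∥ 03 0a.
Outer hash (tag): sum = 100+203+84+181+80+34+3+10 = 695 → 02 b7.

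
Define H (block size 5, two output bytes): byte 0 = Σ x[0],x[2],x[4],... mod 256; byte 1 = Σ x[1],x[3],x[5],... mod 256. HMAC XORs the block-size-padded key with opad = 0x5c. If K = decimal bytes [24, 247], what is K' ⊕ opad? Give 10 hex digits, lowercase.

44ab5c5c5c

Key decimal bytes [24, 247] = 18 f7 is 2 bytes ≤ B = 5; zero-pad to 5 bytes: K' = 18 f7 00 00 00.
XOR each byte with 0x5c: 18⊕5c=44, f7⊕5c=ab, 00⊕5c=5c, 00⊕5c=5c, 00⊕5c=5c.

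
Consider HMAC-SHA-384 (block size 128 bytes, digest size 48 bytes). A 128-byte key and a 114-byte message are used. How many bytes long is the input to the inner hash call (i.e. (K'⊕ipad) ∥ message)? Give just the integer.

242

Key is 128 ≤ 128 bytes, zero-padded: |K'| = 128.
Inner input = (K'⊕ipad) ∥ m → 128 + 114 = 242 bytes.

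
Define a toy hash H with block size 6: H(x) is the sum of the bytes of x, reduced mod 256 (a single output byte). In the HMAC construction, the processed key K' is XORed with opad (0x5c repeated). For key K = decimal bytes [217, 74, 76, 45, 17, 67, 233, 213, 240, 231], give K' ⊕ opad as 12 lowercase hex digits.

Key decimal bytes [217, 74, 76, 45, 17, 67, 233, 213, 240, 231] = d9 4a 4c 2d 11 43 e9 d5 f0 e7 is 10 bytes > B = 6, so hash it first: H(key) = 85, then zero-pad to 6 bytes: K' = 85 00 00 00 00 00.
XOR each byte with 0x5c: 85⊕5c=d9, 00⊕5c=5c, 00⊕5c=5c, 00⊕5c=5c, 00⊕5c=5c, 00⊕5c=5c.

d95c5c5c5c5c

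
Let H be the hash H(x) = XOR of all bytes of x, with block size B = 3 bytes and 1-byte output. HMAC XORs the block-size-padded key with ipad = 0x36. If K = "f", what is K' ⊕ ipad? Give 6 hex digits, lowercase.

Key "f" = 66 is 1 byte ≤ B = 3; zero-pad to 3 bytes: K' = 66 00 00.
XOR each byte with 0x36: 66⊕36=50, 00⊕36=36, 00⊕36=36.

503636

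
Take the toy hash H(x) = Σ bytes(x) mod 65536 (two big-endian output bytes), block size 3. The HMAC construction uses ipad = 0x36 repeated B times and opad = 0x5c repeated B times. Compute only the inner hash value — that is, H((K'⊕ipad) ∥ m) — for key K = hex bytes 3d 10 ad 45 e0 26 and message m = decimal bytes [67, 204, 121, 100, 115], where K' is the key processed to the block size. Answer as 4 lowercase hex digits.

033c

Key hex bytes 3d 10 ad 45 e0 26 is 6 bytes > B = 3, so hash it first: H(key) = 02 45, then zero-pad to 3 bytes: K' = 02 45 00.
K' ⊕ ipad = 34 73 36.
Inner input = 34 73 36 ∥ 43 cc 79 64 73.
Inner hash: sum = 52+115+54+67+204+121+100+115 = 828 → 03 3c.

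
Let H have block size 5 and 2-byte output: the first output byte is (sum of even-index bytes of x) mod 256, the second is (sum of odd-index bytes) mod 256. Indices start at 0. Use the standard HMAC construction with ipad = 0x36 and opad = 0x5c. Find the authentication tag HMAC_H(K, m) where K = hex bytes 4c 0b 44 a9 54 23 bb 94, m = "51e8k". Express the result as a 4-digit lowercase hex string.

1311

Key hex bytes 4c 0b 44 a9 54 23 bb 94 is 8 bytes > B = 5, so hash it first: H(key) = 9f 6b, then zero-pad to 5 bytes: K' = 9f 6b 00 00 00.
K' ⊕ ipad = a9 5d 36 36 36.  K' ⊕ opad = c3 37 5c 5c 5c.
Inner input = (K'⊕ipad) ∥ m = a9 5d 36 36 36 ∥ 35 31 65 38 6b.
Inner hash: even-index sum = 382 mod 256 = 126; odd-index sum = 408 mod 256 = 152 → 7e 98.
Outer input = (K'⊕opad) ∥ inner = c3 37 5c 5c 5c ∥ 7e 98.
Outer hash (tag): even-index sum = 531 mod 256 = 19; odd-index sum = 273 mod 256 = 17 → 13 11.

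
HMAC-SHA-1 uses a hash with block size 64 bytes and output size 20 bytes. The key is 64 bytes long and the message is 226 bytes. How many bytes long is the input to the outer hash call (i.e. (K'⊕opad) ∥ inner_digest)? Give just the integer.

Key is 64 ≤ 64 bytes, zero-padded: |K'| = 64.
Outer input = (K'⊕opad) ∥ H(inner) → 64 + 20 = 84 bytes.

84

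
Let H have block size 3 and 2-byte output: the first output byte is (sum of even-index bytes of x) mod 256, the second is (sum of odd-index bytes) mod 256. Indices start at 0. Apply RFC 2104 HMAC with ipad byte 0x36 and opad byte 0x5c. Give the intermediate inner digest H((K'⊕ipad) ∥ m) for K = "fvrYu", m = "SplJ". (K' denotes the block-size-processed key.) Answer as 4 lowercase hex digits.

6bb8

Key "fvrYu" = 66 76 72 59 75 is 5 bytes > B = 3, so hash it first: H(key) = 4d cf, then zero-pad to 3 bytes: K' = 4d cf 00.
K' ⊕ ipad = 7b f9 36.
Inner input = 7b f9 36 ∥ 53 70 6c 4a.
Inner hash: even-index sum = 363 mod 256 = 107; odd-index sum = 440 mod 256 = 184 → 6b b8.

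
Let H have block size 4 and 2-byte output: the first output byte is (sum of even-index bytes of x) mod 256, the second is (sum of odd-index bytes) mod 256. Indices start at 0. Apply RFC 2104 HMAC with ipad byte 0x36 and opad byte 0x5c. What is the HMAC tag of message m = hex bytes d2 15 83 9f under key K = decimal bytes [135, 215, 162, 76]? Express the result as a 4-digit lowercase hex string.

73aa

Key decimal bytes [135, 215, 162, 76] = 87 d7 a2 4c is exactly B = 4 bytes: K' = 87 d7 a2 4c.
K' ⊕ ipad = b1 e1 94 7a.  K' ⊕ opad = db 8b fe 10.
Inner input = (K'⊕ipad) ∥ m = b1 e1 94 7a ∥ d2 15 83 9f.
Inner hash: even-index sum = 666 mod 256 = 154; odd-index sum = 527 mod 256 = 15 → 9a 0f.
Outer input = (K'⊕opad) ∥ inner = db 8b fe 10 ∥ 9a 0f.
Outer hash (tag): even-index sum = 627 mod 256 = 115; odd-index sum = 170 mod 256 = 170 → 73 aa.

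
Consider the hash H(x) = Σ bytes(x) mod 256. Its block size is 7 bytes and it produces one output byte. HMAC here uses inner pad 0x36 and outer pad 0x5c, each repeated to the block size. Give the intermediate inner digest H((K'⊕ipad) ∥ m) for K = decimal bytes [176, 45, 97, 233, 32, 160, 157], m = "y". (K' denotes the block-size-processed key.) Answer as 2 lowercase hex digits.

a7

Key decimal bytes [176, 45, 97, 233, 32, 160, 157] = b0 2d 61 e9 20 a0 9d is exactly B = 7 bytes: K' = b0 2d 61 e9 20 a0 9d.
K' ⊕ ipad = 86 1b 57 df 16 96 ab.
Inner input = 86 1b 57 df 16 96 ab ∥ 79.
Inner hash: sum = 134+27+87+223+22+150+171+121 = 935; mod 256 = 167 → a7.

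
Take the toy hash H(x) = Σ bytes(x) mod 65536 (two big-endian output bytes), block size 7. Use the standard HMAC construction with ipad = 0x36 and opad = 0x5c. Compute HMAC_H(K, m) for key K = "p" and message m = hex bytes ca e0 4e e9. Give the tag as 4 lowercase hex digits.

Key "p" = 70 is 1 byte ≤ B = 7; zero-pad to 7 bytes: K' = 70 00 00 00 00 00 00.
K' ⊕ ipad = 46 36 36 36 36 36 36.  K' ⊕ opad = 2c 5c 5c 5c 5c 5c 5c.
Inner input = (K'⊕ipad) ∥ m = 46 36 36 36 36 36 36 ∥ ca e0 4e e9.
Inner hash: sum = 70+54+54+54+54+54+54+202+224+78+233 = 1131 → 04 6b.
Outer input = (K'⊕opad) ∥ inner = 2c 5c 5c 5c 5c 5c 5c ∥ 04 6b.
Outer hash (tag): sum = 44+92+92+92+92+92+92+4+107 = 707 → 02 c3.

02c3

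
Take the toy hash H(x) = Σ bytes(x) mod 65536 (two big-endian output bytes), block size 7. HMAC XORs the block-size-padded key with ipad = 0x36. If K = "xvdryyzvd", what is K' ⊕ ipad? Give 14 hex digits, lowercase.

323c3636363636

Key "xvdryyzvd" = 78 76 64 72 79 79 7a 76 64 is 9 bytes > B = 7, so hash it first: H(key) = 04 0a, then zero-pad to 7 bytes: K' = 04 0a 00 00 00 00 00.
XOR each byte with 0x36: 04⊕36=32, 0a⊕36=3c, 00⊕36=36, 00⊕36=36, 00⊕36=36, 00⊕36=36, 00⊕36=36.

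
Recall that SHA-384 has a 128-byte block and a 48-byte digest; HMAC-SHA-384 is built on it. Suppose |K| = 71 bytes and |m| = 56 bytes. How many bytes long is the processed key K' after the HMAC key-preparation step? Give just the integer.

128

Key is 71 ≤ 128 bytes, zero-padded: |K'| = 128.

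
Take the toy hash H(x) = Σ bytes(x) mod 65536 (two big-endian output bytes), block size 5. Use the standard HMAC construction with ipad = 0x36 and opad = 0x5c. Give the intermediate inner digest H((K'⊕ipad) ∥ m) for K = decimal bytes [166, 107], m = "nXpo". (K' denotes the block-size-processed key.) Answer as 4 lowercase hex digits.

Key decimal bytes [166, 107] = a6 6b is 2 bytes ≤ B = 5; zero-pad to 5 bytes: K' = a6 6b 00 00 00.
K' ⊕ ipad = 90 5d 36 36 36.
Inner input = 90 5d 36 36 36 ∥ 6e 58 70 6f.
Inner hash: sum = 144+93+54+54+54+110+88+112+111 = 820 → 03 34.

0334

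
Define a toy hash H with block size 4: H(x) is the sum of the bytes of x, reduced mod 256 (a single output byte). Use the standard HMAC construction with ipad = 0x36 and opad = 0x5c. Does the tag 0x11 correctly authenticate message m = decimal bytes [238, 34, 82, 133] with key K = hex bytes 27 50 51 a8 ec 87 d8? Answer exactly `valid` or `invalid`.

valid

Key hex bytes 27 50 51 a8 ec 87 d8 is 7 bytes > B = 4, so hash it first: H(key) = bb, then zero-pad to 4 bytes: K' = bb 00 00 00.
K' ⊕ ipad = 8d 36 36 36; K' ⊕ opad = e7 5c 5c 5c.
Inner hash: sum = 141+54+54+54+238+34+82+133 = 790; mod 256 = 22 → 16.
Outer hash (recomputed tag): sum = 231+92+92+92+22 = 529; mod 256 = 17 → 11.
Recomputed tag = 11; claimed = 11 → match.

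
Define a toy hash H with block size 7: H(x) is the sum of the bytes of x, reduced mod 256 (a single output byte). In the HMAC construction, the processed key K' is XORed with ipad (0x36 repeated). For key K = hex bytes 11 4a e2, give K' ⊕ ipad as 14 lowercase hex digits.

277cd436363636

Key hex bytes 11 4a e2 is 3 bytes ≤ B = 7; zero-pad to 7 bytes: K' = 11 4a e2 00 00 00 00.
XOR each byte with 0x36: 11⊕36=27, 4a⊕36=7c, e2⊕36=d4, 00⊕36=36, 00⊕36=36, 00⊕36=36, 00⊕36=36.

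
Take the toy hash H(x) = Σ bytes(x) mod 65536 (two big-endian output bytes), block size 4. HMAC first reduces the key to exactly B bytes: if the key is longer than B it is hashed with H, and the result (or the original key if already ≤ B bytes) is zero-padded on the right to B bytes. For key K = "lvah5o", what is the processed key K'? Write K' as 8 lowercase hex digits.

|K| = 6 > B = 4, so first hash the key.
H(K): sum = 108+118+97+104+53+111 = 591 → 02 4f.
Zero-pad H(K) = 02 4f to 4 bytes: K' = 02 4f 00 00.

024f0000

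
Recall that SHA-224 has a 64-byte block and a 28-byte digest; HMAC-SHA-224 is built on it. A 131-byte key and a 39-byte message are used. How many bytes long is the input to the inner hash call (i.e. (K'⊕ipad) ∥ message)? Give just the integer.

Key is 131 > 64 bytes, so it is hashed to 28 bytes then zero-padded to 64: |K'| = 64.
Inner input = (K'⊕ipad) ∥ m → 64 + 39 = 103 bytes.

103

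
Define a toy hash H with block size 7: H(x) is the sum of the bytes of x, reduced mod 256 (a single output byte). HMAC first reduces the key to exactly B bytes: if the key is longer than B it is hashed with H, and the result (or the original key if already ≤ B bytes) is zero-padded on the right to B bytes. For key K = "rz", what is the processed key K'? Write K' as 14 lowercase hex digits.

727a0000000000

Key "rz" = 72 7a is 2 bytes ≤ B = 7; zero-pad to 7 bytes: K' = 72 7a 00 00 00 00 00.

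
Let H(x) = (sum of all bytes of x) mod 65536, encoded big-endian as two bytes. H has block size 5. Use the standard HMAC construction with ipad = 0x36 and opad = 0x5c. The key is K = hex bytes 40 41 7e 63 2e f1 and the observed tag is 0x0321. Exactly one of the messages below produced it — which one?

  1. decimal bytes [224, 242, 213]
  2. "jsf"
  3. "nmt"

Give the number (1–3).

2

Key hex bytes 40 41 7e 63 2e f1 is 6 bytes > B = 5, so hash it first: H(key) = 02 81, then zero-pad to 5 bytes: K' = 02 81 00 00 00.
K' ⊕ ipad = 34 b7 36 36 36; K' ⊕ opad = 5e dd 5c 5c 5c.
m1: inner = H(34 b7 36 36 36 e0 f2 d5) = 04 34; tag = H(5e dd 5c 5c 5c 04 34) = 0287
m2: inner = H(34 b7 36 36 36 6a 73 66) = 02 d0; tag = H(5e dd 5c 5c 5c 02 d0) = 0321 ← matches
m3: inner = H(34 b7 36 36 36 6e 6d 74) = 02 dc; tag = H(5e dd 5c 5c 5c 02 dc) = 032d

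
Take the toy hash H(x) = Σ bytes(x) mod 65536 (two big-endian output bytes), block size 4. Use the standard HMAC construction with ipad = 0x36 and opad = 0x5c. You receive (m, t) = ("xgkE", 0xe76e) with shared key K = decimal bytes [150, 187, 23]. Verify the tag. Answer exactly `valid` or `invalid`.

Key decimal bytes [150, 187, 23] = 96 bb 17 is 3 bytes ≤ B = 4; zero-pad to 4 bytes: K' = 96 bb 17 00.
K' ⊕ ipad = a0 8d 21 36; K' ⊕ opad = ca e7 4b 5c.
Inner hash: sum = 160+141+33+54+120+103+107+69 = 787 → 03 13.
Outer hash (recomputed tag): sum = 202+231+75+92+3+19 = 622 → 02 6e.
Recomputed tag = 026e; claimed = e76e → mismatch.

invalid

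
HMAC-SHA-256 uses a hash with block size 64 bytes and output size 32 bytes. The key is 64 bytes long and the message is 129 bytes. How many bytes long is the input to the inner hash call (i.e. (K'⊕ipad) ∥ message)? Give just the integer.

Key is 64 ≤ 64 bytes, zero-padded: |K'| = 64.
Inner input = (K'⊕ipad) ∥ m → 64 + 129 = 193 bytes.

193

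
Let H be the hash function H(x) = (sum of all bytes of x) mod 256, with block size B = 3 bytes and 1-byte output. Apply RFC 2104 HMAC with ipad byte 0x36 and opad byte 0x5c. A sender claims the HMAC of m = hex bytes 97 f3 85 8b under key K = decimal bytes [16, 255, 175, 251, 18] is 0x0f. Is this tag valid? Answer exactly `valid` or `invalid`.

invalid

Key decimal bytes [16, 255, 175, 251, 18] = 10 ff af fb 12 is 5 bytes > B = 3, so hash it first: H(key) = cb, then zero-pad to 3 bytes: K' = cb 00 00.
K' ⊕ ipad = fd 36 36; K' ⊕ opad = 97 5c 5c.
Inner hash: sum = 253+54+54+151+243+133+139 = 1027; mod 256 = 3 → 03.
Outer hash (recomputed tag): sum = 151+92+92+3 = 338; mod 256 = 82 → 52.
Recomputed tag = 52; claimed = 0f → mismatch.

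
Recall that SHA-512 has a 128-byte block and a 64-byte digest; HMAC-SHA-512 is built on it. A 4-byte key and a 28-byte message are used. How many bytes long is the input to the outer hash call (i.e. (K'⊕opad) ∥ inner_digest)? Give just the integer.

192

Key is 4 ≤ 128 bytes, zero-padded: |K'| = 128.
Outer input = (K'⊕opad) ∥ H(inner) → 128 + 64 = 192 bytes.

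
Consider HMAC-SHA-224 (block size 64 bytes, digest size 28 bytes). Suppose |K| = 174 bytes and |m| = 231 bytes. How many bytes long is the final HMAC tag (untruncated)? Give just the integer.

The tag is one SHA-224 digest: 28 bytes.

28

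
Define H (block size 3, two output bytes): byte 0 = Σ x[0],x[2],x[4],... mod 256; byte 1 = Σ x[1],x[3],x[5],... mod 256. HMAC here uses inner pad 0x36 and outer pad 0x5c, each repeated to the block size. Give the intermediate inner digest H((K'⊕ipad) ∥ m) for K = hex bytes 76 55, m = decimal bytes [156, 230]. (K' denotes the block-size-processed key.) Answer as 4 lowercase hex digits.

Key hex bytes 76 55 is 2 bytes ≤ B = 3; zero-pad to 3 bytes: K' = 76 55 00.
K' ⊕ ipad = 40 63 36.
Inner input = 40 63 36 ∥ 9c e6.
Inner hash: even-index sum = 348 mod 256 = 92; odd-index sum = 255 mod 256 = 255 → 5c ff.

5cff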